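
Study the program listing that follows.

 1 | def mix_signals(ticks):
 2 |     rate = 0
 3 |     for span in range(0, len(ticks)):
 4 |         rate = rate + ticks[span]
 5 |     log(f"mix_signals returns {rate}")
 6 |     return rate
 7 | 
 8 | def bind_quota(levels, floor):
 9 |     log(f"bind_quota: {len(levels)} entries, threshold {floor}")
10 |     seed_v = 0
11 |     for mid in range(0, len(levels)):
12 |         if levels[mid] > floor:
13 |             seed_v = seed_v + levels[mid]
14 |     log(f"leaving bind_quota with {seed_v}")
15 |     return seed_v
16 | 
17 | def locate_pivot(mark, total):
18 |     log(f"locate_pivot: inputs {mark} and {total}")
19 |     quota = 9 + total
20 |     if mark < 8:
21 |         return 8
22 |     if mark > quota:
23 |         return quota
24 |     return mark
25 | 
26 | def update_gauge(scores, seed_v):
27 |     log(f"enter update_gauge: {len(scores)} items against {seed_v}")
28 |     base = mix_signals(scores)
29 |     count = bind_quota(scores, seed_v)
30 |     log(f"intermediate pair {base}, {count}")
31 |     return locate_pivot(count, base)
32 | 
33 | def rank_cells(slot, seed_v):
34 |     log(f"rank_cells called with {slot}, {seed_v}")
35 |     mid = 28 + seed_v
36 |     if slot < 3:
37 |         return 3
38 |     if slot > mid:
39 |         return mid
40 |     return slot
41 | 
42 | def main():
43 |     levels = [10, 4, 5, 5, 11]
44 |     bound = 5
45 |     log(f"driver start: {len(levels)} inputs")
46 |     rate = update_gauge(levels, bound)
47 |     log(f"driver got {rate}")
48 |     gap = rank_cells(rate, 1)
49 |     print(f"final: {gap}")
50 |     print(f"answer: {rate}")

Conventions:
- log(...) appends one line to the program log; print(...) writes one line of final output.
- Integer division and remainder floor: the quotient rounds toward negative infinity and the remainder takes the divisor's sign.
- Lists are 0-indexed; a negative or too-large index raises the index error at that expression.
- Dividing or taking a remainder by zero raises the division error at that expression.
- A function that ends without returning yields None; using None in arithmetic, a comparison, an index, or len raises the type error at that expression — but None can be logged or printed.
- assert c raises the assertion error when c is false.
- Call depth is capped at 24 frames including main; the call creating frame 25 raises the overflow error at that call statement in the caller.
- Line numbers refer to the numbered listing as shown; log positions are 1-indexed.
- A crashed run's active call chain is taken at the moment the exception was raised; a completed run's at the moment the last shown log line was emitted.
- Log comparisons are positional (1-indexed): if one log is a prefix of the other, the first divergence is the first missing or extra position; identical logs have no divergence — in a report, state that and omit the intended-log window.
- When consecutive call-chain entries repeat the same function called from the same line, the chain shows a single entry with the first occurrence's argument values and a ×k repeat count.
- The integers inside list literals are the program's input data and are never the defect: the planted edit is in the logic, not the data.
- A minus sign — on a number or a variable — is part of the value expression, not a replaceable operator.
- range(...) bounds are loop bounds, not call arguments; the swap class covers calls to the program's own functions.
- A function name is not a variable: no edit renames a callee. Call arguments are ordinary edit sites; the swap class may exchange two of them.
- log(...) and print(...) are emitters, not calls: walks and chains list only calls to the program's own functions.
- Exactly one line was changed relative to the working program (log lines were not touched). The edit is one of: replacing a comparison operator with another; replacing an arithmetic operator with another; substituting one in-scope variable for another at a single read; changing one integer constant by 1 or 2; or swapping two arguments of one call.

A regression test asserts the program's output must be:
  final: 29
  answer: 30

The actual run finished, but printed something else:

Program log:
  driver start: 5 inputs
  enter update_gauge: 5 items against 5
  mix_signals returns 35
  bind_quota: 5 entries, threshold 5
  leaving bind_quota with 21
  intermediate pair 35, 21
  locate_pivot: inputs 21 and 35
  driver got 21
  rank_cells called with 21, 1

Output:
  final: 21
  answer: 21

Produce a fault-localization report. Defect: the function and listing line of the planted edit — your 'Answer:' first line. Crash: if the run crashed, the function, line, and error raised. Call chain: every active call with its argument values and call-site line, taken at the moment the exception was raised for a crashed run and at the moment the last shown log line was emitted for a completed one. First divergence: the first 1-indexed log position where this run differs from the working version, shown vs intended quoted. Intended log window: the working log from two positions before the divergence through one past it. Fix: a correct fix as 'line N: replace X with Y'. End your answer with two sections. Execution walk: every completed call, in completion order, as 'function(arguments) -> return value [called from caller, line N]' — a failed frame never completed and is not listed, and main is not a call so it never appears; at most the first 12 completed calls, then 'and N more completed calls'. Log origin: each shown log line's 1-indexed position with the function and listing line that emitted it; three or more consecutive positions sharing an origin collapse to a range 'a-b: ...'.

Answer: the defect is in update_gauge at line 31.
Core observation: Log line 7 is where behavior first shows: 'locate_pivot: inputs 21 and 35' appears instead of 'locate_pivot: inputs 35 and 21'.
Call chain: main -> rank_cells(21, 1) (called at line 48).
First divergence: at position 7 the run shows 'locate_pivot: inputs 21 and 35' where the working version logs 'locate_pivot: inputs 35 and 21'.
Intended log window:
  5: leaving bind_quota with 21
  6: intermediate pair 35, 21
  7: locate_pivot: inputs 35 and 21
  8: driver got 30
Execution walk:
  mix_signals([10, 4, 5, 5, 11]) -> 35  [called from update_gauge, line 28]
  bind_quota([10, 4, 5, 5, 11], 5) -> 21  [called from update_gauge, line 29]
  locate_pivot(21, 35) -> 21  [called from update_gauge, line 31]
  update_gauge([10, 4, 5, 5, 11], 5) -> 21  [called from main, line 46]
  rank_cells(21, 1) -> 21  [called from main, line 48]
Log origin:
  1: from main, line 45
  2: from update_gauge, line 27
  3: from mix_signals, line 5
  4: from bind_quota, line 9
  5: from bind_quota, line 14
  6: from update_gauge, line 30
  7: from locate_pivot, line 18
  8: from main, line 47
  9: from rank_cells, line 34
A correct fix: line 31: replace `locate_pivot(count, base)` with `locate_pivot(base, count)`.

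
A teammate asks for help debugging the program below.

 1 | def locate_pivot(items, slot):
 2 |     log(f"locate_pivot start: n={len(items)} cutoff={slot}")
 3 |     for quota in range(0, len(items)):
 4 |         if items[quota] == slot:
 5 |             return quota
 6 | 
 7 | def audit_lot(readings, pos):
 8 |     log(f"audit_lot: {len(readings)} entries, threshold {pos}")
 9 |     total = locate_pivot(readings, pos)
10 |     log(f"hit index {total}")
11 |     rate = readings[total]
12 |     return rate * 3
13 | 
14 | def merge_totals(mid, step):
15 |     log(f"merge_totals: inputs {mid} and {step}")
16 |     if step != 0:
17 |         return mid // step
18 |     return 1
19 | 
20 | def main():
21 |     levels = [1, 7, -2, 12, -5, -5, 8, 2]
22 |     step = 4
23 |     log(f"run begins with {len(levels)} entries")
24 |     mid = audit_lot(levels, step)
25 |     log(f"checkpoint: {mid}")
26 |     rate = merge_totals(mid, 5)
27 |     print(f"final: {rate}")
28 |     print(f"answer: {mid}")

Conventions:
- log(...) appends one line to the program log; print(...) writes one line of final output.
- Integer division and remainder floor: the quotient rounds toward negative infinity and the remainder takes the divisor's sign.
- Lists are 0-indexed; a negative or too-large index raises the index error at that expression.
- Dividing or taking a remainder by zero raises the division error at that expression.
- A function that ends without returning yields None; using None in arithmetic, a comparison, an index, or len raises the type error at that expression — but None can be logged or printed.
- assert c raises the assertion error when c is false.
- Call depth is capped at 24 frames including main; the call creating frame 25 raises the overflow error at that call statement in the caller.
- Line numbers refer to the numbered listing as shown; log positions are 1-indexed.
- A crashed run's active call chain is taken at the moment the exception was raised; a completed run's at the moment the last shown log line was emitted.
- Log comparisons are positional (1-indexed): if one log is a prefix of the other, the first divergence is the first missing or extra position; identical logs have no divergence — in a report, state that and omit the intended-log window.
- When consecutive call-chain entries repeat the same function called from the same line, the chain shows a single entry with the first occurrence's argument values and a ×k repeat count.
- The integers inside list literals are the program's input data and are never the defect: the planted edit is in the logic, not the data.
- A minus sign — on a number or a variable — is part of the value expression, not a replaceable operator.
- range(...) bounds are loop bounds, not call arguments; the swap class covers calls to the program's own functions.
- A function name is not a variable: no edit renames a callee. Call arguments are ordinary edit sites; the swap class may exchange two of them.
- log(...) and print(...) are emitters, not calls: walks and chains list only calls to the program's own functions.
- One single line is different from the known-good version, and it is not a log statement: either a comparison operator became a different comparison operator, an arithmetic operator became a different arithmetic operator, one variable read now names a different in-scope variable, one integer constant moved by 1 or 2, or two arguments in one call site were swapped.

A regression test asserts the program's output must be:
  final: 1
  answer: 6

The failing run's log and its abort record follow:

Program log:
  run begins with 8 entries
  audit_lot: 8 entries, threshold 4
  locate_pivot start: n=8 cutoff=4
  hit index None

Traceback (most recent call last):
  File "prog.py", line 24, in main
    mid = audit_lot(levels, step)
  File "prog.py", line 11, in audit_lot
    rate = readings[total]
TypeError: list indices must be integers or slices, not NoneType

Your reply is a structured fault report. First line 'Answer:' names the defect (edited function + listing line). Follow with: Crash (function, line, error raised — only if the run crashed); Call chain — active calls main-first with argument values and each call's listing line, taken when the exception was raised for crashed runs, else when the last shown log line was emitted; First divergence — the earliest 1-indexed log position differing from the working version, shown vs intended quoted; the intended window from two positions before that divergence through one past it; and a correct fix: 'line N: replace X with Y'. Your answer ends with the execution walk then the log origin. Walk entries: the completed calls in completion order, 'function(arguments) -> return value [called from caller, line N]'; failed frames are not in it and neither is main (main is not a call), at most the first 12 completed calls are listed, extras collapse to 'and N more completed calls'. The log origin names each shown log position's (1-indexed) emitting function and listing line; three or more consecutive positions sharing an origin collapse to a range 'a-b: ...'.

Answer: the defect is in main at line 22.
The tell: Position 2 is the first bad log line: 'audit_lot: 8 entries, threshold 4' should read 'audit_lot: 8 entries, threshold 2'.
Crash: audit_lot, line 11, TypeError.
Call chain: main -> audit_lot([1, 7, -2, 12, -5, -5, 8, 2], 4) (called at line 24).
First divergence: position 2 — shown 'audit_lot: 8 entries, threshold 4', intended 'audit_lot: 8 entries, threshold 2'.
Intended log window:
  1: run begins with 8 entries
  2: audit_lot: 8 entries, threshold 2
  3: locate_pivot start: n=8 cutoff=2
Execution walk:
  locate_pivot([1, 7, -2, 12, -5, -5, 8, 2], 4) -> None  [called from audit_lot, line 9]
Log line origins:
  1: emitted by main (line 23)
  2: emitted by audit_lot (line 8)
  3: emitted by locate_pivot (line 2)
  4: emitted by audit_lot (line 10)
A correct fix: line 22: replace `4` with `2`.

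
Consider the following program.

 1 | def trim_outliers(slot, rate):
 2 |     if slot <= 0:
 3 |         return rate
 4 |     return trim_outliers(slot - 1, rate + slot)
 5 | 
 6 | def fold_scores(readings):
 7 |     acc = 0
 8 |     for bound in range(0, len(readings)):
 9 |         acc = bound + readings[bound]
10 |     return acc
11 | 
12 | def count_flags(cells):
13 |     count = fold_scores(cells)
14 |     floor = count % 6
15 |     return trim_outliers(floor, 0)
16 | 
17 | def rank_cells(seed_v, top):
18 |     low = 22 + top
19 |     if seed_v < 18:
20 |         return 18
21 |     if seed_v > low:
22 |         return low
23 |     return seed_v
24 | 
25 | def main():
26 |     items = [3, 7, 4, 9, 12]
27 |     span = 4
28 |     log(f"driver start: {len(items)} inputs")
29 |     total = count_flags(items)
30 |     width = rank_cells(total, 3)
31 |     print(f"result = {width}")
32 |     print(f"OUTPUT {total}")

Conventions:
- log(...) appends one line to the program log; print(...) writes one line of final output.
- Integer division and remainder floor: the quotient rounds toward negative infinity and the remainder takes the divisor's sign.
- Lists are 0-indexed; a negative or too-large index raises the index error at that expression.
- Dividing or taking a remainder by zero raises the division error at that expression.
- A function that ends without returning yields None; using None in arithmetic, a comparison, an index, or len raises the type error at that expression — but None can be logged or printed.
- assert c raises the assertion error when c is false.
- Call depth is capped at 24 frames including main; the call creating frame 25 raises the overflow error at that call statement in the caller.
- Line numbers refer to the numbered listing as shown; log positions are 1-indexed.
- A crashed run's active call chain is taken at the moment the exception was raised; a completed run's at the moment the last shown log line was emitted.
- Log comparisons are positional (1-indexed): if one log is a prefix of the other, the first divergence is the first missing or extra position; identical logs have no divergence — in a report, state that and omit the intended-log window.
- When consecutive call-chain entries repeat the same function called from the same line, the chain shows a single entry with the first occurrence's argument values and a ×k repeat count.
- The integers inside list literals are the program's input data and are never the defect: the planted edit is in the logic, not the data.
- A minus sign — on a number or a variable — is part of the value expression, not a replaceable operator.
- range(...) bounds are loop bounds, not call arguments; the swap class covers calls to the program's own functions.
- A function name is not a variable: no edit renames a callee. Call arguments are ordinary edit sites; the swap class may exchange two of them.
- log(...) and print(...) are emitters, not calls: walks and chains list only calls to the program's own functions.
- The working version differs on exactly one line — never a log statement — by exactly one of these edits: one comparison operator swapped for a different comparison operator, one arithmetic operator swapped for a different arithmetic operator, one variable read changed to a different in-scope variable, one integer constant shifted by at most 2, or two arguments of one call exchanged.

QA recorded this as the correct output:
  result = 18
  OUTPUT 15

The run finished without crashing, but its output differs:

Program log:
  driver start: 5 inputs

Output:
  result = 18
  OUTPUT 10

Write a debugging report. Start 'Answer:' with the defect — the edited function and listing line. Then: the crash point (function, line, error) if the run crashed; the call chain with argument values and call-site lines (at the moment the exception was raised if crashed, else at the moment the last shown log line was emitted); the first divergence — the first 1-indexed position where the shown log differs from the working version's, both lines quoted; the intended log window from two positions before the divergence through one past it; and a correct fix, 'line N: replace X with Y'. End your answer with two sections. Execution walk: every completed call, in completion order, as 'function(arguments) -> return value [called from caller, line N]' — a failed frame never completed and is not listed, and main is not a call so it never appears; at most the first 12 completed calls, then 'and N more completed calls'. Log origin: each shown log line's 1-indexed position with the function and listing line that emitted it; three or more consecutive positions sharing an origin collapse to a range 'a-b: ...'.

Answer: the defect is in fold_scores at line 9.
Key fact: Every logged value matches the working version; the printed result is what differs.
Call chain: main.
First divergence: there is none — every log position agrees.
Execution walk:
  fold_scores([3, 7, 4, 9, 12]) -> 16  [called from count_flags, line 13]
  trim_outliers(0, 10) -> 10  [called from trim_outliers, line 4]
  trim_outliers(1, 9) -> 10  [called from trim_outliers, line 4]
  trim_outliers(2, 7) -> 10  [called from trim_outliers, line 4]
  trim_outliers(3, 4) -> 10  [called from trim_outliers, line 4]
  trim_outliers(4, 0) -> 10  [called from count_flags, line 15]
  count_flags([3, 7, 4, 9, 12]) -> 10  [called from main, line 29]
  rank_cells(10, 3) -> 18  [called from main, line 30]
Log line origins:
  1: emitted by main (line 28)
A correct fix: line 9: replace `bound + readings[bound]` with `acc + readings[bound]`.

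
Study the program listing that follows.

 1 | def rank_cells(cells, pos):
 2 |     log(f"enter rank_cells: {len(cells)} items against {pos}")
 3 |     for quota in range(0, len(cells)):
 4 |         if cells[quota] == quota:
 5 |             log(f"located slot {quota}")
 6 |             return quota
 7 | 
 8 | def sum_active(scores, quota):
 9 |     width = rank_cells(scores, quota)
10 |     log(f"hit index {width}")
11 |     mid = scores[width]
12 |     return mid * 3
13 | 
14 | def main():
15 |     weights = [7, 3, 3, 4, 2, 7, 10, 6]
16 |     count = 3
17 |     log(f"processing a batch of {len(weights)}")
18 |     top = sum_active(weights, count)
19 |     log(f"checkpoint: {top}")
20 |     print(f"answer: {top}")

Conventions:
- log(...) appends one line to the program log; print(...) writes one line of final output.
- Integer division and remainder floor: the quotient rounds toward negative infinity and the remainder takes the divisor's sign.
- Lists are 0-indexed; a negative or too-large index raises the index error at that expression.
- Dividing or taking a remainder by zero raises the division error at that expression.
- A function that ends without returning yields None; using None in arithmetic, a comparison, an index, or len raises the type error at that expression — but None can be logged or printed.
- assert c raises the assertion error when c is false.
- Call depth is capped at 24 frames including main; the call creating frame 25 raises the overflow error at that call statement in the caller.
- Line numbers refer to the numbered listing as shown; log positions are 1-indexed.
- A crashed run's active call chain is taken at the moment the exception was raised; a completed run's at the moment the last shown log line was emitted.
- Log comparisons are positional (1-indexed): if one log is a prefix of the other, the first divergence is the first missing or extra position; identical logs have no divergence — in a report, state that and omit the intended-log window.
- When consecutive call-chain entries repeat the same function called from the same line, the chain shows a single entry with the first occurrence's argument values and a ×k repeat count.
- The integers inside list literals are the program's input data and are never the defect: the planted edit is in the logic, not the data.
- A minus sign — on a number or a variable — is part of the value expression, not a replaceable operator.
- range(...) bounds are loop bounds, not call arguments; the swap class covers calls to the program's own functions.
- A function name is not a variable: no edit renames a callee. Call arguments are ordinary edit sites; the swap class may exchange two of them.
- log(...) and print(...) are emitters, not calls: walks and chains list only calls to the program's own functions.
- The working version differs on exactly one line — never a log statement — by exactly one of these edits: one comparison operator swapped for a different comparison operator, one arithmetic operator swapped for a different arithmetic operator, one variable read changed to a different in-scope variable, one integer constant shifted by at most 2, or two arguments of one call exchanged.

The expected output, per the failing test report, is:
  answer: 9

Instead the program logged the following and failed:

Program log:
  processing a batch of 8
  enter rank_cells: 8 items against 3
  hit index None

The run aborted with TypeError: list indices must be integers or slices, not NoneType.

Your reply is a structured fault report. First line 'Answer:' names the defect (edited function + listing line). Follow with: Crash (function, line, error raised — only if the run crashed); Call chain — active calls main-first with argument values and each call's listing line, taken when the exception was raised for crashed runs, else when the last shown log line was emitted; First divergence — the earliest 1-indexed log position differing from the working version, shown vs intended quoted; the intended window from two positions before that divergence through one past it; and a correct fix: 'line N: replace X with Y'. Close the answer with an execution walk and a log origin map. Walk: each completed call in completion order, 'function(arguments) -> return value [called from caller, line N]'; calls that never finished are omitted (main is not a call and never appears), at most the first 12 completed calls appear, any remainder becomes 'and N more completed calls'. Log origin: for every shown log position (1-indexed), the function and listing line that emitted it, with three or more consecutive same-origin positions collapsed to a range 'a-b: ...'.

Answer: the defect is in rank_cells at line 4.
Core observation: Position 3 is the first bad log line: 'hit index None' should read 'located slot 1'.
Crash: sum_active, line 11, TypeError.
Call chain: main -> sum_active([7, 3, 3, 4, 2, 7, 10, 6], 3) (called at line 18).
First divergence: at position 3 the run shows 'hit index None' where the working version logs 'located slot 1'.
Intended log window:
  1: processing a batch of 8
  2: enter rank_cells: 8 items against 3
  3: located slot 1
  4: hit index 1
Execution walk:
  rank_cells([7, 3, 3, 4, 2, 7, 10, 6], 3) -> None  [called from sum_active, line 9]
Log origin:
  1: from main, line 17
  2: from rank_cells, line 2
  3: from sum_active, line 10
A correct fix: line 4: replace `cells[quota] == quota` with `cells[quota] == pos`.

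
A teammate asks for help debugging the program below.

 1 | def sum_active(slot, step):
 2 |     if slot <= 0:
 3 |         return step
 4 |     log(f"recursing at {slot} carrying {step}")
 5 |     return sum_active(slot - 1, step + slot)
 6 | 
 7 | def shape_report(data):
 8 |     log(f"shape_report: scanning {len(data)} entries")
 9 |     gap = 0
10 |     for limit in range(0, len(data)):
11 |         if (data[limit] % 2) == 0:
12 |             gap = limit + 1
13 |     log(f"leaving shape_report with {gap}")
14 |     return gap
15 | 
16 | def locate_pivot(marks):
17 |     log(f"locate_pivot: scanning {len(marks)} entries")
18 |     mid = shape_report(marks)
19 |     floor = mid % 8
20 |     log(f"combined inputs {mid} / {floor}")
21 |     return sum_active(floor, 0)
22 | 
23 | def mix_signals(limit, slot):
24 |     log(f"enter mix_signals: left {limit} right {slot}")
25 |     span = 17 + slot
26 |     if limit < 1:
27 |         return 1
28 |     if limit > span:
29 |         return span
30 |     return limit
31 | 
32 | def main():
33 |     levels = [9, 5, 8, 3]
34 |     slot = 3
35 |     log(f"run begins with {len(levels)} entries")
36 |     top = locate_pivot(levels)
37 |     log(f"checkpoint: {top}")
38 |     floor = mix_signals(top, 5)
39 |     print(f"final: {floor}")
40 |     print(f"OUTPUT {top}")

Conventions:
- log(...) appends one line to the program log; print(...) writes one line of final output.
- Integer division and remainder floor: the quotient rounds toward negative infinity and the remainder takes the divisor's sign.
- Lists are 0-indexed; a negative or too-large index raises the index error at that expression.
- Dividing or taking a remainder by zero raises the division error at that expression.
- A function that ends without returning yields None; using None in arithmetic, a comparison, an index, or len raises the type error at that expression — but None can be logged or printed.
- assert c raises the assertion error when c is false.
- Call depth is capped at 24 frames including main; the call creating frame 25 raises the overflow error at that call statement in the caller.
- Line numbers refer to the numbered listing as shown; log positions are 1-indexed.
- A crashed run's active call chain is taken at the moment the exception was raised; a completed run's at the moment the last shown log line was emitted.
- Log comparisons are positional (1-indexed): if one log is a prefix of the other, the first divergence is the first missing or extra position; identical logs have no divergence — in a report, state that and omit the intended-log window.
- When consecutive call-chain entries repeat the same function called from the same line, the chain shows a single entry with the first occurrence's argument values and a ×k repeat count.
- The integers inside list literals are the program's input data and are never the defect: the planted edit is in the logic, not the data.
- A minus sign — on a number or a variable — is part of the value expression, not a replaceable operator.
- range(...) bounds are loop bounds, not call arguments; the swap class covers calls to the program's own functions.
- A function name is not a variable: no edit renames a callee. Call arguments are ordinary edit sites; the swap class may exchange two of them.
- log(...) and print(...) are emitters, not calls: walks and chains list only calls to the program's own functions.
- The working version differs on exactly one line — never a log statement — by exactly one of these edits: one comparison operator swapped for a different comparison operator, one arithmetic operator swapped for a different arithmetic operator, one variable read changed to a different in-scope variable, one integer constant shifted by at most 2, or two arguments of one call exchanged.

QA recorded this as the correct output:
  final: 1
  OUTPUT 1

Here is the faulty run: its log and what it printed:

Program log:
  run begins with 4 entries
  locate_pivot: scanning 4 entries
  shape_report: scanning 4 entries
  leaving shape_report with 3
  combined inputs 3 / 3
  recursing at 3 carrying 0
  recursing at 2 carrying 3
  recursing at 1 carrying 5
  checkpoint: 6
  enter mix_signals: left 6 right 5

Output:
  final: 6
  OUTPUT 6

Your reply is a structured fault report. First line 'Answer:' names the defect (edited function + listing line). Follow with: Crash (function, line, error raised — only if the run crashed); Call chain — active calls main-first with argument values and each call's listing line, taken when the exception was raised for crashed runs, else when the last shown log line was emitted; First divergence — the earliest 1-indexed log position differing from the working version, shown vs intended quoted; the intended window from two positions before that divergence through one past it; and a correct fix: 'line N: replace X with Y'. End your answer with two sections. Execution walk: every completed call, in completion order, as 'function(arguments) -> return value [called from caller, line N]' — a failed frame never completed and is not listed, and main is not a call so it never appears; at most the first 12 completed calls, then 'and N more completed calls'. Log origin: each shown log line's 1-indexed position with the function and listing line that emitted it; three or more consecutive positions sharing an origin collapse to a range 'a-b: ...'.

Answer: the defect is in shape_report at line 12.
Key fact: The log first diverges at position 4: the faulty run prints 'leaving shape_report with 3' where the working version prints 'leaving shape_report with 1'.
Call chain: main -> mix_signals(6, 5) (called at line 38).
First divergence: position 4 — shown 'leaving shape_report with 3', intended 'leaving shape_report with 1'.
Intended log window:
  2: locate_pivot: scanning 4 entries
  3: shape_report: scanning 4 entries
  4: leaving shape_report with 1
  5: combined inputs 1 / 1
Execution walk:
  shape_report([9, 5, 8, 3]) -> 3  [called from locate_pivot, line 18]
  sum_active(0, 6) -> 6  [called from sum_active, line 5]
  sum_active(1, 5) -> 6  [called from sum_active, line 5]
  sum_active(2, 3) -> 6  [called from sum_active, line 5]
  sum_active(3, 0) -> 6  [called from locate_pivot, line 21]
  locate_pivot([9, 5, 8, 3]) -> 6  [called from main, line 36]
  mix_signals(6, 5) -> 6  [called from main, line 38]
Log origin:
  1: from main, line 35
  2: from locate_pivot, line 17
  3: from shape_report, line 8
  4: from shape_report, line 13
  5: from locate_pivot, line 20
  6-8: from sum_active, line 4
  9: from main, line 37
  10: from mix_signals, line 24
A correct fix: line 12: replace `limit` with `gap`.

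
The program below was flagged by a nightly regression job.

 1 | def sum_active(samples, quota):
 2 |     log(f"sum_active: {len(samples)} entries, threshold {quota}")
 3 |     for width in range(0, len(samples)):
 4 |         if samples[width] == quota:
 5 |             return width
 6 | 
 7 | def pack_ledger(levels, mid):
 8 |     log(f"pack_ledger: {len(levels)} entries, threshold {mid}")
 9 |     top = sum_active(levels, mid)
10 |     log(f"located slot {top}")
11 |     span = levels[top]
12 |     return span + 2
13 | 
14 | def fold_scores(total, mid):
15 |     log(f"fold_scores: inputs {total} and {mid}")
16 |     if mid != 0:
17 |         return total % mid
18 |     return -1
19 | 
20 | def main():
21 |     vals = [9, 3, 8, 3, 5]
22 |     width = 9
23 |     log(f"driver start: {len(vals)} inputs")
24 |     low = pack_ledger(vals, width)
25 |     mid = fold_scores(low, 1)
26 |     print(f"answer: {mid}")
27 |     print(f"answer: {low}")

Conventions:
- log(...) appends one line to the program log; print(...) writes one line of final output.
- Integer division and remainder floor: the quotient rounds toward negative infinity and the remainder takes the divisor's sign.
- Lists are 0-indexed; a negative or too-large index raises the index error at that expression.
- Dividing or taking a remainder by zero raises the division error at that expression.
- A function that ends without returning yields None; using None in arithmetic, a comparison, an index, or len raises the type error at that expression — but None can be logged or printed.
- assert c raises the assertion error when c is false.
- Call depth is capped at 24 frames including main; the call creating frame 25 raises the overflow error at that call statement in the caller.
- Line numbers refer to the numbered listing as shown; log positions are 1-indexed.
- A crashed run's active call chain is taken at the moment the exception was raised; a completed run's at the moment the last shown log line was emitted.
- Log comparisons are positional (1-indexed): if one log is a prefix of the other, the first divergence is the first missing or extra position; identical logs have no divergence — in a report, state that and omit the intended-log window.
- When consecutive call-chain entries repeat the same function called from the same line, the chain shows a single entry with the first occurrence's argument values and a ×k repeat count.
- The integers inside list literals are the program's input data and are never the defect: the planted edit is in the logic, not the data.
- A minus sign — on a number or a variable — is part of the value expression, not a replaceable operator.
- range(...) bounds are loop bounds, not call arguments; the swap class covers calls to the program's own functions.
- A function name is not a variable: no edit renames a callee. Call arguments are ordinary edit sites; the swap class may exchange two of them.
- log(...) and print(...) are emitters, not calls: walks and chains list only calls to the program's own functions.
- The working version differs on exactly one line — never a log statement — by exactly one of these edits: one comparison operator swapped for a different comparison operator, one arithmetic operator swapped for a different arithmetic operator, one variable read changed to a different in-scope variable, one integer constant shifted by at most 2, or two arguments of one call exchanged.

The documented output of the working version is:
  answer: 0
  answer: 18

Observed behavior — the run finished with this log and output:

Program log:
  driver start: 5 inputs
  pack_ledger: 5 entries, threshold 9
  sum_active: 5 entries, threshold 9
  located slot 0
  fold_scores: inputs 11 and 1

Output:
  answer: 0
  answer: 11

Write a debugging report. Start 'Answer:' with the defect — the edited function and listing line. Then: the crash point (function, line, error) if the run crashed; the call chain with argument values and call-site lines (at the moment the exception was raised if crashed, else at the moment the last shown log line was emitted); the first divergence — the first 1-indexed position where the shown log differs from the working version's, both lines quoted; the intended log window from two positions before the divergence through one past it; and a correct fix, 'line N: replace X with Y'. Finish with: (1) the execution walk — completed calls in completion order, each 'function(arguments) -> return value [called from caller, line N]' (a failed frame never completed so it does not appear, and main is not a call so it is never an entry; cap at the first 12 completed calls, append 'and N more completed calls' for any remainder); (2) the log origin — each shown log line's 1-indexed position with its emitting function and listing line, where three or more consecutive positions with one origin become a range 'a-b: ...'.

Answer: the defect is in pack_ledger at line 12.
Key fact: The log first diverges at position 5: the faulty run prints 'fold_scores: inputs 11 and 1' where the working version prints 'fold_scores: inputs 18 and 1'.
Call chain: main -> fold_scores(11, 1) (called at line 25).
First divergence: position 5 — shown 'fold_scores: inputs 11 and 1', intended 'fold_scores: inputs 18 and 1'.
Intended log window:
  3: sum_active: 5 entries, threshold 9
  4: located slot 0
  5: fold_scores: inputs 18 and 1
Execution walk:
  sum_active([9, 3, 8, 3, 5], 9) -> 0  [called from pack_ledger, line 9]
  pack_ledger([9, 3, 8, 3, 5], 9) -> 11  [called from main, line 24]
  fold_scores(11, 1) -> 0  [called from main, line 25]
Origin of each log line:
  1: emitted by main (line 23)
  2: emitted by pack_ledger (line 8)
  3: emitted by sum_active (line 2)
  4: emitted by pack_ledger (line 10)
  5: emitted by fold_scores (line 15)
A correct fix: line 12: replace `+` with `*`.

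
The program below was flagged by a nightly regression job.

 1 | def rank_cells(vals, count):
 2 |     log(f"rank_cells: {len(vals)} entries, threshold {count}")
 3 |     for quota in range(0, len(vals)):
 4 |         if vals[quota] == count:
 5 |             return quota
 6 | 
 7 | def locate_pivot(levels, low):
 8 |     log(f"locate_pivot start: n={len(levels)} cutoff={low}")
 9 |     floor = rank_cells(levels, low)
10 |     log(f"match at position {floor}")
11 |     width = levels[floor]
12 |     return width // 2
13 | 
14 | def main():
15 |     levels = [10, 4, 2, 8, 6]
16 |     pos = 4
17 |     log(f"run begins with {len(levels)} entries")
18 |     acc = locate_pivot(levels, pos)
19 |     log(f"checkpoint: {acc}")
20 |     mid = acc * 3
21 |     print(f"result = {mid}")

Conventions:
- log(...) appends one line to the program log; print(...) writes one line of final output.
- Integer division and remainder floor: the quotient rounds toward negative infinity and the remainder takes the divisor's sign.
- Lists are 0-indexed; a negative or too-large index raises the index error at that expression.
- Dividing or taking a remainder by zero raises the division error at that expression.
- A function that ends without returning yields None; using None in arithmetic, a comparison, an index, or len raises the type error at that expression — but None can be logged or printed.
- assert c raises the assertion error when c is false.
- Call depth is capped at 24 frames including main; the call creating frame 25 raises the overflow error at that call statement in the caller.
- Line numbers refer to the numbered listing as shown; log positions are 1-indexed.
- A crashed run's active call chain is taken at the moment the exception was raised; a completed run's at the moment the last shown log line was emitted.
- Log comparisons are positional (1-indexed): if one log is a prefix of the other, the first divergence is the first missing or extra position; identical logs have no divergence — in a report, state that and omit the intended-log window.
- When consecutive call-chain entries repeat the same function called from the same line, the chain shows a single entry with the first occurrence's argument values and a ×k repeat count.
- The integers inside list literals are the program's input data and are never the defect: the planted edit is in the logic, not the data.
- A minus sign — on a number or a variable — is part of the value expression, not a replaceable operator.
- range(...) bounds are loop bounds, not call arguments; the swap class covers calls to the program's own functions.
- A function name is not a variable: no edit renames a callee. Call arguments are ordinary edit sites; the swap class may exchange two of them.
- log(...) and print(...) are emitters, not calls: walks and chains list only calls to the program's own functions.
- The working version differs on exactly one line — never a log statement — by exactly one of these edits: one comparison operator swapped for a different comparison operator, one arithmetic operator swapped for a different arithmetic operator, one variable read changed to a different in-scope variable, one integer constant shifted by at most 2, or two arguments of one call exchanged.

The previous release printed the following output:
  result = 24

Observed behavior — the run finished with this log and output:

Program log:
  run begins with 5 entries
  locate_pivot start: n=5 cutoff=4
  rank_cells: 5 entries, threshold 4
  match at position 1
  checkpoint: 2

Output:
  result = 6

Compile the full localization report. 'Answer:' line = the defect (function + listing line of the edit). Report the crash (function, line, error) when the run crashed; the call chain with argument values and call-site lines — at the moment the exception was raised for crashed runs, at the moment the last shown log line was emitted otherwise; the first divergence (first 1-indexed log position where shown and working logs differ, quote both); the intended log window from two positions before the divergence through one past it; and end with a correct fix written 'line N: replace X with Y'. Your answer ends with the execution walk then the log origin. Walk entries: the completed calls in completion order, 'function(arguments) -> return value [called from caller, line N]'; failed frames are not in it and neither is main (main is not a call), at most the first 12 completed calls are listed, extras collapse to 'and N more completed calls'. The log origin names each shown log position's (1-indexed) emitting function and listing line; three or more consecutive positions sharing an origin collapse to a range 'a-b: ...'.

Answer: the defect is in locate_pivot at line 12.
The tell: Log line 5 is where behavior first shows: 'checkpoint: 2' appears instead of 'checkpoint: 8'.
Call chain: main.
First divergence: at position 5 the run shows 'checkpoint: 2' where the working version logs 'checkpoint: 8'.
Intended log window:
  3: rank_cells: 5 entries, threshold 4
  4: match at position 1
  5: checkpoint: 8
Execution walk:
  rank_cells([10, 4, 2, 8, 6], 4) -> 1  [called from locate_pivot, line 9]
  locate_pivot([10, 4, 2, 8, 6], 4) -> 2  [called from main, line 18]
Log origins:
  1: logged in main at line 17
  2: logged in locate_pivot at line 8
  3: logged in rank_cells at line 2
  4: logged in locate_pivot at line 10
  5: logged in main at line 19
A correct fix: line 12: replace `//` with `*`.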